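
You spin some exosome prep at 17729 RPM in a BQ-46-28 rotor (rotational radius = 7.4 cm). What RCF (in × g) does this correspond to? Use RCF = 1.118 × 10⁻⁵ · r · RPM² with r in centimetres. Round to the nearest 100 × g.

≈ 26000 × g

RCF = 1.118 × 10⁻⁵ × r × N²
RCF = 1.118 × 10⁻⁵ × 7.4 × (17729)² = 1.118 × 10⁻⁵ × 7.4 × 314,317,441 ≈ 26,004.1 × g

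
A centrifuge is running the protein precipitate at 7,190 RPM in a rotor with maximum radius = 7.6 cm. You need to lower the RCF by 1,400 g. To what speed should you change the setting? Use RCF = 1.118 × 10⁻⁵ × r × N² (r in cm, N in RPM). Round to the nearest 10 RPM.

N₂ ≈ 5930 RPM

Current RCF = 1.118 × 10⁻⁵ × 7.6 × (7190)² = 1.118 × 10⁻⁵ × 7.6 × 51,696,100 ≈ 4,392.5 × g
Target RCF = 4,392.5 − 1,400 = 2,992.5 × g
N² = 2,992.5 / (8.4968 × 10⁻⁵) = 35,219,141
N ≈ √35,219,141 ≈ 5,934.6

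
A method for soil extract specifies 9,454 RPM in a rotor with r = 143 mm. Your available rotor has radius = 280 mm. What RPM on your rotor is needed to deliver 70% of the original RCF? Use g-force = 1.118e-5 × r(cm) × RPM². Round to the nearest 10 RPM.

5650 RPM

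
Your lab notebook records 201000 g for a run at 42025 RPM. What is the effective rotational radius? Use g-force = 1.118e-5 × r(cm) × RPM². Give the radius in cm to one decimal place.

RCF = 1.118 × 10⁻⁵ × r × N²
201000 = 1.118 × 10⁻⁵ × r × (42025)²
r = 201000 / (1.118 × 10⁻⁵ × 1,766,100,625) = 201000 / 19745 ≈ 10.180 cm

10.2 cm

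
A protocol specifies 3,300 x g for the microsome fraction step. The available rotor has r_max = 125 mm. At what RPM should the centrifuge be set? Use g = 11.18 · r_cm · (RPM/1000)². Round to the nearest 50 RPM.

r = 125 mm = 12.5 cm
3,300 = 11.18 × 12.5 × (N/1000)²
(N/1000)² = 3,300 / 139.75 = 23.6136
N = 1000 × √23.6136 ≈ 4,859.4

≈ 4850 RPM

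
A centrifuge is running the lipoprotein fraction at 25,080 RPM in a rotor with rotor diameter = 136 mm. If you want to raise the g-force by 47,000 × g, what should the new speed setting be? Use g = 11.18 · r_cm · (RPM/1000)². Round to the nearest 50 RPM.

35300 RPM

r = 136 mm / 2 = 68 mm = 6.8 cm
Current RCF = 11.18 × 6.8 × (25.08)² = 11.18 × 6.8 × 629.0064 ≈ 47,819.6 × g
Target RCF = 47,819.6 + 47,000 = 94,819.6 × g
(N/1000)² = 94,819.6 / 76.024 = 1247.232
N = 1000 × √1247.232 ≈ 35,316.2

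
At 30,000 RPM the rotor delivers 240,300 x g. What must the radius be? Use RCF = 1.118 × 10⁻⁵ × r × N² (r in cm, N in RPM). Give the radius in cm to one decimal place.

≈ 23.9 cm

RCF = 1.118 × 10⁻⁵ × r × N²
240300 = 1.118 × 10⁻⁵ × r × (30000)²
r = 240300 / (1.118 × 10⁻⁵ × 900,000,000) = 240300 / 10062 ≈ 23.882 cm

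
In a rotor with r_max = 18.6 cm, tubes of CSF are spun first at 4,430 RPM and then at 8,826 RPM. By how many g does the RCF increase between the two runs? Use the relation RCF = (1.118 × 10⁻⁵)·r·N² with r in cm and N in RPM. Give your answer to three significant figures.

12100 g

RCF₁ = 1.118 × 10⁻⁵ × 18.6 × (4430)² = 1.118 × 10⁻⁵ × 18.6 × 19,624,900 ≈ 4,081 × g
RCF₂ = 1.118 × 10⁻⁵ × 18.6 × (8826)² = 1.118 × 10⁻⁵ × 18.6 × 77,898,276 ≈ 16,198.8 × g
Increase = 16,198.8 − 4,081 = 12,117.8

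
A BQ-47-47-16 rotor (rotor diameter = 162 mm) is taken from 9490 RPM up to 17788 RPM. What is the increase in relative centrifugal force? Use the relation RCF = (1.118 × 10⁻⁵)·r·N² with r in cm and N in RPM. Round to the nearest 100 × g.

20500 ×g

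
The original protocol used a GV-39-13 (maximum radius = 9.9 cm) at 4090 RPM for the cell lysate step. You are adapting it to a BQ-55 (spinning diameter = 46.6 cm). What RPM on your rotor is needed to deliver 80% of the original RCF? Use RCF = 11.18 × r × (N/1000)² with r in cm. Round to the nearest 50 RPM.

2400 RPM

RCF = 11.18 × r × (N/1000)²
RCF_original = 11.18 × 9.9 × (4.09)² = 11.18 × 9.9 × 16.7281 ≈ 1,851.5 × g
Target RCF = 0.8 × 1,851.5 ≈ 1,481.2 × g
Your rotor: r = 46.6 / 2 = 23.3 cm
1,481.2 = 11.18 × 23.3 × (N/1000)²
(N/1000)² = 1,481.2 / 260.494 = 5.686119
N = 1000 × √5.686119 ≈ 2,384.6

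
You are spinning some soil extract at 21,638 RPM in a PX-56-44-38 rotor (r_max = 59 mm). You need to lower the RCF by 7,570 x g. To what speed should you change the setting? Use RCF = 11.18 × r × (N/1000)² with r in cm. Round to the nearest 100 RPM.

r = 59 mm = 5.9 cm
Current RCF = 11.18 × 5.9 × (21.638)² = 11.18 × 5.9 × 468.203044 ≈ 30,883.6 × g
Target RCF = 30,883.6 − 7,570 = 23,313.6 × g
(N/1000)² = 23,313.6 / 65.962 = 353.4399
N = 1000 × √353.4399 ≈ 18,800.0

≈ 18800 RPM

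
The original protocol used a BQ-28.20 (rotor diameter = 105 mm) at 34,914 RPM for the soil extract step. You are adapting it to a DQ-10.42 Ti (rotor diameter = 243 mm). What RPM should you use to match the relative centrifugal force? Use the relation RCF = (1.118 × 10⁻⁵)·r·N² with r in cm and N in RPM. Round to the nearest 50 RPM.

Original rotor: r = 105 mm / 2 = 52.5 mm = 5.25 cm
RCF_original = 1.118 × 10⁻⁵ × 5.25 × (34914)² = 1.118 × 10⁻⁵ × 5.25 × 1,218,987,396 ≈ 71,548.5 × g
Your rotor: r = 243 mm / 2 = 121.5 mm = 12.15 cm
71,548.5 = 1.118 × 10⁻⁵ × 12.15 × N²
N² = 71,548.5 / (13.5837 × 10⁻⁵) = 526,723,205
N ≈ √526,723,205 ≈ 22,950.5

≈ 22950 RPM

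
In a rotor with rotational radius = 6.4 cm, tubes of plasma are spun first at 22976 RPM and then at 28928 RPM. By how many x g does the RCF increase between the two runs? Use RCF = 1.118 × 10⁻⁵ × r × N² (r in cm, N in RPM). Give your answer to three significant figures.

22100 x g

RCF₁ = 1.118 × 10⁻⁵ × 6.4 × (22976)² = 1.118 × 10⁻⁵ × 6.4 × 527,896,576 ≈ 37,772.1 × g
RCF₂ = 1.118 × 10⁻⁵ × 6.4 × (28928)² = 1.118 × 10⁻⁵ × 6.4 × 836,829,184 ≈ 59,876.8 × g
Increase = 59,876.8 − 37,772.1 = 22,104.7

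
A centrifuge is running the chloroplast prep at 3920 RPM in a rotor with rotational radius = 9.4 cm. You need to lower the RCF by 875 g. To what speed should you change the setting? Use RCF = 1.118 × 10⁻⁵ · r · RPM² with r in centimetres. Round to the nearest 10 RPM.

Current RCF = 1.118 × 10⁻⁵ × 9.4 × (3920)² = 1.118 × 10⁻⁵ × 9.4 × 15,366,400 ≈ 1,614.9 × g
Target RCF = 1,614.9 − 875 = 739.9 × g
N² = 739.9 / (10.5092 × 10⁻⁵) = 7,040,498
N ≈ √7,040,498 ≈ 2,653.4

≈ 2650 RPM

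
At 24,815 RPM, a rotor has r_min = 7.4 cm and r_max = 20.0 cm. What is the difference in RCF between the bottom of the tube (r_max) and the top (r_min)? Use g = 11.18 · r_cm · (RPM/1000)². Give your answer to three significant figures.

86700 ×g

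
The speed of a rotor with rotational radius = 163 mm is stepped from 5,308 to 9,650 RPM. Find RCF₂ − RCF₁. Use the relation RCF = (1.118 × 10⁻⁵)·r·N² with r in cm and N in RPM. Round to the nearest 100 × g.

r = 163 mm = 16.3 cm
RCF₁ = 1.118 × 10⁻⁵ × 16.3 × (5308)² = 1.118 × 10⁻⁵ × 16.3 × 28,174,864 ≈ 5,134.4 × g
RCF₂ = 1.118 × 10⁻⁵ × 16.3 × (9650)² = 1.118 × 10⁻⁵ × 16.3 × 93,122,500 ≈ 16,970.1 × g
Increase = 16,970.1 − 5,134.4 = 11,835.7

≈ 11800 x g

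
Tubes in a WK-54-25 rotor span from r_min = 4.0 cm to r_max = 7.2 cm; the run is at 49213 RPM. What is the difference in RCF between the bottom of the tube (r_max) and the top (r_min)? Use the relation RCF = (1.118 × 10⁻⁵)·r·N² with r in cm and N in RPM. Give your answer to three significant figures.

ΔRCF = 1.118 × 10⁻⁵ × (r_max − r_min) × N² = 1.118 × 10⁻⁵ × 3.2 × 2,421,919,369 ≈ 86,646.6

≈ 86600 × g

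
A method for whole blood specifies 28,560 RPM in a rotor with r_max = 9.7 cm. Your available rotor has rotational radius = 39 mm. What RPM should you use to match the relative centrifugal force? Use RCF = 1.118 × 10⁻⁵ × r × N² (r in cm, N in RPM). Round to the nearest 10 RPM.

RCF = 1.118 × 10⁻⁵ × r × N²
RCF_original = 1.118 × 10⁻⁵ × 9.7 × (28560)² = 1.118 × 10⁻⁵ × 9.7 × 815,673,600 ≈ 88,456.5 × g
Your rotor: r = 39 mm = 3.9 cm
88,456.5 = 1.118 × 10⁻⁵ × 3.9 × N²
N² = 88,456.5 / (4.3602 × 10⁻⁵) = 2,028,725,747
N ≈ √2,028,725,747 ≈ 45,041.4

≈ 45040 RPM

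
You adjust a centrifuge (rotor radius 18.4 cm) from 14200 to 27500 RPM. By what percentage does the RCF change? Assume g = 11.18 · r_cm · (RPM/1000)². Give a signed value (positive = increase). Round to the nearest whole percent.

RCF ∝ N², so the ratio is (27500/14200)² = (1.936620)² = 3.7505.
Change = 3.7505 − 1 = +2.7505 → +275.0%.

+275%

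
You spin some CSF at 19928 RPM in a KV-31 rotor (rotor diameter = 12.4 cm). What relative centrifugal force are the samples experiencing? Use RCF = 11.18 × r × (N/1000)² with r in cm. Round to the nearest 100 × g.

r = 12.4 / 2 = 6.2 cm
RCF = 11.18 × 6.2 × (19.928)² = 11.18 × 6.2 × 397.125184 ≈ 27,527.1 × g

27500 x g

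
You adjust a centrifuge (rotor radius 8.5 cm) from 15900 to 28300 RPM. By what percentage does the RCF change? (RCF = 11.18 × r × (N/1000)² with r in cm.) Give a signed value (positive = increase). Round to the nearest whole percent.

RCF ∝ N², so the ratio is (28300/15900)² = (1.779874)² = 3.1680.
Change = 3.1680 − 1 = +2.1680 → +216.8%.

+217%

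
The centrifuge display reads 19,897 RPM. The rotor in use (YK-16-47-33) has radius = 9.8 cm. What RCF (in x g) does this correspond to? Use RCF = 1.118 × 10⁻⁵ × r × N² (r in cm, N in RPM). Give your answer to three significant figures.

RCF = 1.118 × 10⁻⁵ × 9.8 × (19897)² = 1.118 × 10⁻⁵ × 9.8 × 395,890,609 ≈ 43,375.4 × g

43400 x g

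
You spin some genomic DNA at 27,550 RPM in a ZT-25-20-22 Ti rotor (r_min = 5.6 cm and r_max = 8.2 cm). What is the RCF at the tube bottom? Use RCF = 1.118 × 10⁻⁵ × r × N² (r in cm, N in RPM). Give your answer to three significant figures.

RCF ≈ 69600 x g

Use r_max = 8.2 cm.
RCF = 1.118 × 10⁻⁵ × r × N²
RCF = 1.118 × 10⁻⁵ × 8.2 × (27550)² = 1.118 × 10⁻⁵ × 8.2 × 759,002,500 ≈ 69,582.3 × g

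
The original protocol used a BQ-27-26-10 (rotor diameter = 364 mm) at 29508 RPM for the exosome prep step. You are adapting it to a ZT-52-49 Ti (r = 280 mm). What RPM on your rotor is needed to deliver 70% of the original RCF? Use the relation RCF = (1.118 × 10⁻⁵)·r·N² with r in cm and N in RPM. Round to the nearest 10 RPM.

19900 RPM

Original rotor: r = 364 mm / 2 = 182 mm = 18.2 cm
RCF_original = 1.118 × 10⁻⁵ × 18.2 × (29508)² = 1.118 × 10⁻⁵ × 18.2 × 870,722,064 ≈ 177,171 × g
Target RCF = 0.7 × 177,171 ≈ 124,019.7 × g
Your rotor: r = 280 mm = 28.0 cm
124,019.7 = 1.118 × 10⁻⁵ × 28 × N²
N² = 124,019.7 / (31.304 × 10⁻⁵) = 396,178,444
N ≈ √396,178,444 ≈ 19,904.2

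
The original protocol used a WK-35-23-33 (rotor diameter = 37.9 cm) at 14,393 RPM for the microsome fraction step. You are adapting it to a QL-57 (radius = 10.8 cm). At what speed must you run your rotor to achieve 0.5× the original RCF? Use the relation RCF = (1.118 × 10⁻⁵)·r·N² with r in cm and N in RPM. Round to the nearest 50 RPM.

13500 RPM

Original rotor: r = 37.9 / 2 = 18.95 cm
RCF = 1.118 × 10⁻⁵ × r × N²
RCF_original = 1.118 × 10⁻⁵ × 18.95 × (14393)² = 1.118 × 10⁻⁵ × 18.95 × 207,158,449 ≈ 43,888.8 × g
Target RCF = 0.5 × 43,888.8 ≈ 21,944.4 × g
21,944.4 = 1.118 × 10⁻⁵ × 10.8 × N²
N² = 21,944.4 / (12.0744 × 10⁻⁵) = 181,743,192
N ≈ √181,743,192 ≈ 13,481.2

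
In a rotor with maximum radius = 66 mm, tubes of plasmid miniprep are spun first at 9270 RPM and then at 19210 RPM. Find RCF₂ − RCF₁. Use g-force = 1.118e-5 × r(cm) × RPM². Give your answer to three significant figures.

≈ 20900 g

r = 66 mm = 6.6 cm
RCF₁ = 1.118 × 10⁻⁵ × 6.6 × (9270)² = 1.118 × 10⁻⁵ × 6.6 × 85,932,900 ≈ 6,340.8 × g
RCF₂ = 1.118 × 10⁻⁵ × 6.6 × (19210)² = 1.118 × 10⁻⁵ × 6.6 × 369,024,100 ≈ 27,229.6 × g
Increase = 27,229.6 − 6,340.8 = 20,888.8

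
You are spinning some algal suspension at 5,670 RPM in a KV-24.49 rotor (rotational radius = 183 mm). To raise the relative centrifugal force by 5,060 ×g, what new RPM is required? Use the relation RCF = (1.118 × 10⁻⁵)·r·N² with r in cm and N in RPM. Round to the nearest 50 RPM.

≈ 7550 RPM

r = 183 mm = 18.3 cm
Current RCF = 1.118 × 10⁻⁵ × 18.3 × (5670)² = 1.118 × 10⁻⁵ × 18.3 × 32,148,900 ≈ 6,577.5 × g
Target RCF = 6,577.5 + 5,060 = 11,637.5 × g
N² = 11,637.5 / (20.4594 × 10⁻⁵) = 56,880,945
N ≈ √56,880,945 ≈ 7,541.9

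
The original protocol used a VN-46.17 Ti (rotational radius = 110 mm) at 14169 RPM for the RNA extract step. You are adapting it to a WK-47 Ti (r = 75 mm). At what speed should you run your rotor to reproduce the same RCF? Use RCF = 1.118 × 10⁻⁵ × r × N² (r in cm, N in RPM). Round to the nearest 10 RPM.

17160 RPM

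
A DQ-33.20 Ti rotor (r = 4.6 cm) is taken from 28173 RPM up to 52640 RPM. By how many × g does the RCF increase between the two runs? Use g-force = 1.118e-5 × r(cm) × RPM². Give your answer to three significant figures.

102000 × g

RCF₁ = 1.118 × 10⁻⁵ × 4.6 × (28173)² = 1.118 × 10⁻⁵ × 4.6 × 793,717,929 ≈ 40,819.3 × g
RCF₂ = 1.118 × 10⁻⁵ × 4.6 × (52640)² = 1.118 × 10⁻⁵ × 4.6 × 2,770,969,600 ≈ 142,505.4 × g
Increase = 142,505.4 − 40,819.3 = 101,686.1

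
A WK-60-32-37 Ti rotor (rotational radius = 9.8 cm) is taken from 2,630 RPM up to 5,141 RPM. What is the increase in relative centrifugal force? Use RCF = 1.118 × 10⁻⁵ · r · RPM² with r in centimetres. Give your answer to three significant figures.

≈ 2140 × g

RCF₁ = 1.118 × 10⁻⁵ × 9.8 × (2630)² = 1.118 × 10⁻⁵ × 9.8 × 6,916,900 ≈ 757.8 × g
RCF₂ = 1.118 × 10⁻⁵ × 9.8 × (5141)² = 1.118 × 10⁻⁵ × 9.8 × 26,429,881 ≈ 2,895.8 × g
Increase = 2,895.8 − 757.8 = 2,138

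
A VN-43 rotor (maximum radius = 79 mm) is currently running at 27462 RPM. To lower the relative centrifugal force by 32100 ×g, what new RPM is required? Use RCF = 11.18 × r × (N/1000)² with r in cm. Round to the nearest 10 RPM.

r = 79 mm = 7.9 cm
Current RCF = 11.18 × 7.9 × (27.462)² = 11.18 × 7.9 × 754.161444 ≈ 66,609 × g
Target RCF = 66,609 − 32,100 = 34,509 × g
(N/1000)² = 34,509 / 88.322 = 390.7181
N = 1000 × √390.7181 ≈ 19,766.6

19770 RPM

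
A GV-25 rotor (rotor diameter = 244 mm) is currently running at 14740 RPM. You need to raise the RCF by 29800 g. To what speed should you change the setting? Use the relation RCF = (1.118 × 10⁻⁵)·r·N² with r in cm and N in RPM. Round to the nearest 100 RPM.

20900 RPM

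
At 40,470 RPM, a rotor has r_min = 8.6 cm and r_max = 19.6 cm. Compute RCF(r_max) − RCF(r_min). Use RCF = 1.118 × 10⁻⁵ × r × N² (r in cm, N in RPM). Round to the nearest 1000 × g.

ΔRCF ≈ 201000 × g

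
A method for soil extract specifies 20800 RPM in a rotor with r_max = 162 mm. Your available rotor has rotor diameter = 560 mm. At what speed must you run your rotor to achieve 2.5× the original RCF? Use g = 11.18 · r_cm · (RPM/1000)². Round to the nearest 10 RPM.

25020 RPM

Original rotor: r = 162 mm = 16.2 cm
RCF = 11.18 × r × (N/1000)²
RCF_original = 11.18 × 16.2 × (20.8)² = 11.18 × 16.2 × 432.64 ≈ 78,358 × g
Target RCF = 2.5 × 78,358 ≈ 195,895 × g
Your rotor: r = 560 mm / 2 = 280 mm = 28 cm
195,895 = 11.18 × 28 × (N/1000)²
(N/1000)² = 195,895 / 313.04 = 625.7826
N = 1000 × √625.7826 ≈ 25,015.6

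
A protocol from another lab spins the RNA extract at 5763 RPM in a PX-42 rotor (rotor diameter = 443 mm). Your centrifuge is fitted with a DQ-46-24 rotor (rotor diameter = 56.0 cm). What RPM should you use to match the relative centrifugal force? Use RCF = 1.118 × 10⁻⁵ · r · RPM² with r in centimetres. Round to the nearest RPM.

Original rotor: r = 443 mm / 2 = 221.5 mm = 22.15 cm
RCF = 1.118 × 10⁻⁵ × r × N²
RCF_original = 1.118 × 10⁻⁵ × 22.15 × (5763)² = 1.118 × 10⁻⁵ × 22.15 × 33,212,169 ≈ 8,224.6 × g
Your rotor: r = 56.0 / 2 = 28 cm
8,224.6 = 1.118 × 10⁻⁵ × 28 × N²
N² = 8,224.6 / (31.304 × 10⁻⁵) = 26,273,320
N ≈ √26,273,320 ≈ 5,125.8

5126 RPM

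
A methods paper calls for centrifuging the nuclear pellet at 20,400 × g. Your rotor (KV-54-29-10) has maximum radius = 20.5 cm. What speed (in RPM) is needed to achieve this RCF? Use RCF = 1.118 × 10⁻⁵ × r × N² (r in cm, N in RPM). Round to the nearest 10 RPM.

9430 RPM

RCF = 1.118 × 10⁻⁵ × r × N²
20,400 = 1.118 × 10⁻⁵ × 20.5 × N²
N² = 20,400 / (22.919 × 10⁻⁵) = 89,009,119
N ≈ √89,009,119 ≈ 9,434.5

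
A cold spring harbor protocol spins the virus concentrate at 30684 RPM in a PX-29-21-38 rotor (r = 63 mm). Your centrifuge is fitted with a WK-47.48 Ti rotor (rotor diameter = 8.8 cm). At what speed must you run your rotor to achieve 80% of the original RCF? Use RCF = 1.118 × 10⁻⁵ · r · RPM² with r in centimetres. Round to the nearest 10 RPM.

Original rotor: r = 63 mm = 6.3 cm
RCF = 1.118 × 10⁻⁵ × r × N²
RCF_original = 1.118 × 10⁻⁵ × 6.3 × (30684)² = 1.118 × 10⁻⁵ × 6.3 × 941,507,856 ≈ 66,314.2 × g
Target RCF = 0.8 × 66,314.2 ≈ 53,051.4 × g
Your rotor: r = 8.8 / 2 = 4.4 cm
53,051.4 = 1.118 × 10⁻⁵ × 4.4 × N²
N² = 53,051.4 / (4.9192 × 10⁻⁵) = 1,078,455,846
N ≈ √1,078,455,846 ≈ 32,839.9

32840 RPM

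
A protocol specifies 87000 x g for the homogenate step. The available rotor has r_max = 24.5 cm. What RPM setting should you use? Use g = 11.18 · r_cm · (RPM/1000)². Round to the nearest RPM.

RCF = 11.18 × r × (N/1000)²
87,000 = 11.18 × 24.5 × (N/1000)²
(N/1000)² = 87,000 / 273.91 = 317.6226
N = 1000 × √317.6226 ≈ 17,822.0

≈ 17822 RPM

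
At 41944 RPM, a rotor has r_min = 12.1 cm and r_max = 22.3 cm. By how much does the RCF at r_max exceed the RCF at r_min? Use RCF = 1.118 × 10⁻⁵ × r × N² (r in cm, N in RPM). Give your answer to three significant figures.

ΔRCF ≈ 201000 × g

RCF_max = 1.118 × 10⁻⁵ × 22.3 × (41944)² = 1.118 × 10⁻⁵ × 22.3 × 1,759,299,136 ≈ 438,617.9 × g
RCF_min = 1.118 × 10⁻⁵ × 12.1 × (41944)² = 1.118 × 10⁻⁵ × 12.1 × 1,759,299,136 ≈ 237,994.5 × g
ΔRCF = 438,617.9 − 237,994.5 = 200,623.4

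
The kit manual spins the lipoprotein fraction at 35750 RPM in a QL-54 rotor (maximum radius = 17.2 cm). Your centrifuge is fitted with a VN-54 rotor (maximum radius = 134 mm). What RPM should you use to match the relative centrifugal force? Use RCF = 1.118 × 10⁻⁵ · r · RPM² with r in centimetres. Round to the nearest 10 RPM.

RCF = 1.118 × 10⁻⁵ × r × N²
RCF_original = 1.118 × 10⁻⁵ × 17.2 × (35750)² = 1.118 × 10⁻⁵ × 17.2 × 1,278,062,500 ≈ 245,766.3 × g
Your rotor: r = 134 mm = 13.4 cm
245,766.3 = 1.118 × 10⁻⁵ × 13.4 × N²
N² = 245,766.3 / (14.9812 × 10⁻⁵) = 1,640,498,091
N ≈ √1,640,498,091 ≈ 40,503.1

≈ 40500 RPM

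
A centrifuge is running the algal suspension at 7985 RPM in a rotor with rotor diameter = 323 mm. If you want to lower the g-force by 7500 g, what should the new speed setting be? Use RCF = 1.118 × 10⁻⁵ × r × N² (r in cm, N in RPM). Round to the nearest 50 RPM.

r = 323 mm / 2 = 161.5 mm = 16.15 cm
Current RCF = 1.118 × 10⁻⁵ × 16.15 × (7985)² = 1.118 × 10⁻⁵ × 16.15 × 63,760,225 ≈ 11,512.4 × g
Target RCF = 11,512.4 − 7,500 = 4,012.4 × g
N² = 4,012.4 / (18.0557 × 10⁻⁵) = 22,222,345
N ≈ √22,222,345 ≈ 4,714.1

4700 RPM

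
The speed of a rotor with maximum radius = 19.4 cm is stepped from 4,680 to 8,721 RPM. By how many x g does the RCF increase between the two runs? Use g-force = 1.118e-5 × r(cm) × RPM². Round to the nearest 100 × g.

11700 x g

RCF₁ = 1.118 × 10⁻⁵ × 19.4 × (4680)² = 1.118 × 10⁻⁵ × 19.4 × 21,902,400 ≈ 4,750.5 × g
RCF₂ = 1.118 × 10⁻⁵ × 19.4 × (8721)² = 1.118 × 10⁻⁵ × 19.4 × 76,055,841 ≈ 16,495.9 × g
Increase = 16,495.9 − 4,750.5 = 11,745.4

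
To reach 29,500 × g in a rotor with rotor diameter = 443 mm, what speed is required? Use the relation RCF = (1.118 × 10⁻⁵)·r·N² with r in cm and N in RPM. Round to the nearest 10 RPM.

r = 443 mm / 2 = 221.5 mm = 22.15 cm
29,500 = 1.118 × 10⁻⁵ × 22.15 × N²
N² = 29,500 / (24.7637 × 10⁻⁵) = 119,125,979
N ≈ √119,125,979 ≈ 10,914.5

N ≈ 10910 RPM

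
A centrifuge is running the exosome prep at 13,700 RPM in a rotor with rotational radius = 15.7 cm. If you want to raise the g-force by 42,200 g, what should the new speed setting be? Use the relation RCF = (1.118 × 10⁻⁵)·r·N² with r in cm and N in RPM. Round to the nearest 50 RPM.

N₂ ≈ 20700 RPM

Current RCF = 1.118 × 10⁻⁵ × 15.7 × (13700)² = 1.118 × 10⁻⁵ × 15.7 × 187,690,000 ≈ 32,944.5 × g
Target RCF = 32,944.5 + 42,200 = 75,144.5 × g
N² = 75,144.5 / (17.5526 × 10⁻⁵) = 428,110,365
N ≈ √428,110,365 ≈ 20,690.8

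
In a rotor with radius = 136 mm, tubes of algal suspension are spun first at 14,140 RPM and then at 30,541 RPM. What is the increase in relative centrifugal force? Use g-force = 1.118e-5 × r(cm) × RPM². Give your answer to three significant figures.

r = 136 mm = 13.6 cm
RCF₁ = 1.118 × 10⁻⁵ × 13.6 × (14140)² = 1.118 × 10⁻⁵ × 13.6 × 199,939,600 ≈ 30,400.4 × g
RCF₂ = 1.118 × 10⁻⁵ × 13.6 × (30541)² = 1.118 × 10⁻⁵ × 13.6 × 932,752,681 ≈ 141,823.2 × g
Increase = 141,823.2 − 30,400.4 = 111,422.8

≈ 111000 g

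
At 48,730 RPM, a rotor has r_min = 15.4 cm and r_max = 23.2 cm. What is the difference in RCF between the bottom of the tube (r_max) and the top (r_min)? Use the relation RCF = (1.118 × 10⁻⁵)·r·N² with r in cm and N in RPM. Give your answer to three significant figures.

RCF_max = 1.118 × 10⁻⁵ × 23.2 × (48730)² = 1.118 × 10⁻⁵ × 23.2 × 2,374,612,900 ≈ 615,917.6 × g
RCF_min = 1.118 × 10⁻⁵ × 15.4 × (48730)² = 1.118 × 10⁻⁵ × 15.4 × 2,374,612,900 ≈ 408,841.9 × g
ΔRCF = 615,917.6 − 408,841.9 = 207,075.7

ΔRCF ≈ 207000 x g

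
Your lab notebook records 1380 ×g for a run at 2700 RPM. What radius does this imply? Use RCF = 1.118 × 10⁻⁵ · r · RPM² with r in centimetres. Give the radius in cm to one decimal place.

RCF = 1.118 × 10⁻⁵ × r × N²
1380 = 1.118 × 10⁻⁵ × r × (2700)²
r = 1380 / (1.118 × 10⁻⁵ × 7,290,000) = 1380 / 81.5022 ≈ 16.932 cm

16.9 cm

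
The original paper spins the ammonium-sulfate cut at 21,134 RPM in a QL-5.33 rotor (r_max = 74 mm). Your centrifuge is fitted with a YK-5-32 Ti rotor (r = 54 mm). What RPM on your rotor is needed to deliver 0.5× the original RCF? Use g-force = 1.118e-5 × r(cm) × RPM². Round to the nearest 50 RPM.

17500 RPM

Original rotor: r = 74 mm = 7.4 cm
RCF = 1.118 × 10⁻⁵ × r × N²
RCF_original = 1.118 × 10⁻⁵ × 7.4 × (21134)² = 1.118 × 10⁻⁵ × 7.4 × 446,645,956 ≈ 36,951.9 × g
Target RCF = 0.5 × 36,951.9 ≈ 18,476 × g
Your rotor: r = 54 mm = 5.4 cm
18,476 = 1.118 × 10⁻⁵ × 5.4 × N²
N² = 18,476 / (6.0372 × 10⁻⁵) = 306,035,911
N ≈ √306,035,911 ≈ 17,493.9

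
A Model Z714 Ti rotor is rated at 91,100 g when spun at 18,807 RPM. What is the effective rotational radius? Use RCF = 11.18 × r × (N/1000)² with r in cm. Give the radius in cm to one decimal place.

91100 = 11.18 × r × (18.807)²
r = 91100 / (11.18 × 353.703249) = 91100 / 3954.402 ≈ 23.038 cm

23.0 cm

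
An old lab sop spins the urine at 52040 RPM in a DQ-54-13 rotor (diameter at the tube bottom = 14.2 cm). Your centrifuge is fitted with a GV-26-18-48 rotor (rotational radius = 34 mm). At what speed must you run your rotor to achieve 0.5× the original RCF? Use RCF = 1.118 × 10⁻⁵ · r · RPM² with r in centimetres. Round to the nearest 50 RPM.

Original rotor: r = 14.2 / 2 = 7.1 cm
RCF_original = 1.118 × 10⁻⁵ × 7.1 × (52040)² = 1.118 × 10⁻⁵ × 7.1 × 2,708,161,600 ≈ 214,968.5 × g
Target RCF = 0.5 × 214,968.5 ≈ 107,484.2 × g
Your rotor: r = 34 mm = 3.4 cm
107,484.2 = 1.118 × 10⁻⁵ × 3.4 × N²
N² = 107,484.2 / (3.8012 × 10⁻⁵) = 2,827,638,640
N ≈ √2,827,638,640 ≈ 53,175.5

53200 RPM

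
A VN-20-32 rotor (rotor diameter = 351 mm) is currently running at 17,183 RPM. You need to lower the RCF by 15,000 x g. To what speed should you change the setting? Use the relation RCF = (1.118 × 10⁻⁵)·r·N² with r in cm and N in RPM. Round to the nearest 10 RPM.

14790 RPM

r = 351 mm / 2 = 175.5 mm = 17.55 cm
Current RCF = 1.118 × 10⁻⁵ × 17.55 × (17183)² = 1.118 × 10⁻⁵ × 17.55 × 295,255,489 ≈ 57,931.8 × g
Target RCF = 57,931.8 − 15,000 = 42,931.8 × g
N² = 42,931.8 / (19.6209 × 10⁻⁵) = 218,806,477
N ≈ √218,806,477 ≈ 14,792.1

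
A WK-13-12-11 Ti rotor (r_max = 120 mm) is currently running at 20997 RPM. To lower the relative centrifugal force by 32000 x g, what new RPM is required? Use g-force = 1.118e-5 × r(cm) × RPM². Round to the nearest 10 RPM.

r = 120 mm = 12.0 cm
Current RCF = 1.118 × 10⁻⁵ × 12 × (20997)² = 1.118 × 10⁻⁵ × 12 × 440,874,009 ≈ 59,147.7 × g
Target RCF = 59,147.7 − 32,000 = 27,147.7 × g
N² = 27,147.7 / (13.416 × 10⁻⁵) = 202,353,160
N ≈ √202,353,160 ≈ 14,225.1

N₂ ≈ 14230 RPM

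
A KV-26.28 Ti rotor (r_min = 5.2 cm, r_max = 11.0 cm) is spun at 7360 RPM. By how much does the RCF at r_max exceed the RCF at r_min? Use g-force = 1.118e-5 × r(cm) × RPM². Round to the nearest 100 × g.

ΔRCF = 1.118 × 10⁻⁵ × (r_max − r_min) × N² = 1.118 × 10⁻⁵ × 5.8 × 54,169,600 ≈ 3,512.6

≈ 3500 g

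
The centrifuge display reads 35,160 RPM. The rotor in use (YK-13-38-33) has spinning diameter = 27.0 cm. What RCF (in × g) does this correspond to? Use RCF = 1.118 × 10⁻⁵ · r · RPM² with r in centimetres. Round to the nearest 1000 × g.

r = 27.0 / 2 = 13.5 cm
RCF = 1.118 × 10⁻⁵ × 13.5 × (35160)² = 1.118 × 10⁻⁵ × 13.5 × 1,236,225,600 ≈ 186,583.5 × g

≈ 187000 × g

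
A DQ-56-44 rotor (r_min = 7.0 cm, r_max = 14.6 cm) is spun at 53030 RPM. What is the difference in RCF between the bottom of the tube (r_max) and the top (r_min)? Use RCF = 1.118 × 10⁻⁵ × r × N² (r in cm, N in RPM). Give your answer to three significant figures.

RCF_max = 1.118 × 10⁻⁵ × 14.6 × (53030)² = 1.118 × 10⁻⁵ × 14.6 × 2,812,180,900 ≈ 459,026.7 × g
RCF_min = 1.118 × 10⁻⁵ × 7 × (53030)² = 1.118 × 10⁻⁵ × 7 × 2,812,180,900 ≈ 220,081.3 × g
ΔRCF = 459,026.7 − 220,081.3 = 238,945.4

ΔRCF ≈ 239000 x g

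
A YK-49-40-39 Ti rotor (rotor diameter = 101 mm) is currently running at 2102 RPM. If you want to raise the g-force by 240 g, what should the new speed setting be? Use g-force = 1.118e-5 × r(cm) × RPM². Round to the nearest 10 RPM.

N₂ ≈ 2940 RPM

r = 101 mm / 2 = 50.5 mm = 5.05 cm
Current RCF = 1.118 × 10⁻⁵ × 5.05 × (2102)² = 1.118 × 10⁻⁵ × 5.05 × 4,418,404 ≈ 249.5 × g
Target RCF = 249.5 + 240 = 489.5 × g
N² = 489.5 / (5.6459 × 10⁻⁵) = 8,670,008
N ≈ √8,670,008 ≈ 2,944.5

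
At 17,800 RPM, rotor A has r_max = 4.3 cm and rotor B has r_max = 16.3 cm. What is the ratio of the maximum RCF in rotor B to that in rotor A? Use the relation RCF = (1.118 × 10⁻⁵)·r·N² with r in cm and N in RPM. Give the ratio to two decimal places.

3.79

At fixed N, RCF ∝ r, so RCF_B/RCF_A = r_B/r_A = 16.3 / 4.3 = 3.7907.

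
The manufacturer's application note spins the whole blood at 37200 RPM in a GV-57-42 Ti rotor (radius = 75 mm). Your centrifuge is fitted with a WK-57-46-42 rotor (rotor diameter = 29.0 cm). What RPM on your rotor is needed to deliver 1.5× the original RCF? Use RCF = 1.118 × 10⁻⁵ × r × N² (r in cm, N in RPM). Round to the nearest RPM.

Original rotor: r = 75 mm = 7.5 cm
RCF_original = 1.118 × 10⁻⁵ × 7.5 × (37200)² = 1.118 × 10⁻⁵ × 7.5 × 1,383,840,000 ≈ 116,035 × g
Target RCF = 1.5 × 116,035 ≈ 174,052.5 × g
Your rotor: r = 29.0 / 2 = 14.5 cm
174,052.5 = 1.118 × 10⁻⁵ × 14.5 × N²
N² = 174,052.5 / (16.211 × 10⁻⁵) = 1,073,669,114
N ≈ √1,073,669,114 ≈ 32,766.9

32767 RPM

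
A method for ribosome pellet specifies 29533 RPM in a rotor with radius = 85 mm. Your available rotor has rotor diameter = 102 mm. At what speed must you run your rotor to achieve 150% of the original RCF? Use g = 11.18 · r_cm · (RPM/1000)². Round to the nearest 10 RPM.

≈ 46700 RPM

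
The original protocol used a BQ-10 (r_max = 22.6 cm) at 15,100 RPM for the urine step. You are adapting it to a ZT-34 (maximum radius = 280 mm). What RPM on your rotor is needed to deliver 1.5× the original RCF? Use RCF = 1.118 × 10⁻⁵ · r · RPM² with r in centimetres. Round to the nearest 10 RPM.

≈ 16610 RPM

RCF = 1.118 × 10⁻⁵ × r × N²
RCF_original = 1.118 × 10⁻⁵ × 22.6 × (15100)² = 1.118 × 10⁻⁵ × 22.6 × 228,010,000 ≈ 57,610.8 × g
Target RCF = 1.5 × 57,610.8 ≈ 86,416.2 × g
Your rotor: r = 280 mm = 28.0 cm
86,416.2 = 1.118 × 10⁻⁵ × 28 × N²
N² = 86,416.2 / (31.304 × 10⁻⁵) = 276,054,817
N ≈ √276,054,817 ≈ 16,614.9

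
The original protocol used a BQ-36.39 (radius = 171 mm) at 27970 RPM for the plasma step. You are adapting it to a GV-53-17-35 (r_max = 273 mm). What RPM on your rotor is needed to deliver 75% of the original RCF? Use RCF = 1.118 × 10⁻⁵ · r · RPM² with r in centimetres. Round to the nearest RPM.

≈ 19171 RPM

Original rotor: r = 171 mm = 17.1 cm
RCF_original = 1.118 × 10⁻⁵ × 17.1 × (27970)² = 1.118 × 10⁻⁵ × 17.1 × 782,320,900 ≈ 149,562.5 × g
Target RCF = 0.75 × 149,562.5 ≈ 112,171.9 × g
Your rotor: r = 273 mm = 27.3 cm
112,171.9 = 1.118 × 10⁻⁵ × 27.3 × N²
N² = 112,171.9 / (30.5214 × 10⁻⁵) = 367,518,856
N ≈ √367,518,856 ≈ 19,170.8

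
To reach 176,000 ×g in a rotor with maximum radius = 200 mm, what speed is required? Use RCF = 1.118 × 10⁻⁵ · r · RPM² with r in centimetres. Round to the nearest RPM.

28056 RPM

r = 200 mm = 20.0 cm
RCF = 1.118 × 10⁻⁵ × r × N²
176,000 = 1.118 × 10⁻⁵ × 20 × N²
N² = 176,000 / (22.36 × 10⁻⁵) = 787,119,857
N ≈ √787,119,857 ≈ 28,055.7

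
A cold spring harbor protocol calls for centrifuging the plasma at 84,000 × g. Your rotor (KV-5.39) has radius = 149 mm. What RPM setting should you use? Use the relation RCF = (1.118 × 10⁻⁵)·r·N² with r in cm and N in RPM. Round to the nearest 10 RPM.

r = 149 mm = 14.9 cm
84,000 = 1.118 × 10⁻⁵ × 14.9 × N²
N² = 84,000 / (16.6582 × 10⁻⁵) = 504,256,162
N ≈ √504,256,162 ≈ 22,455.6

≈ 22460 RPM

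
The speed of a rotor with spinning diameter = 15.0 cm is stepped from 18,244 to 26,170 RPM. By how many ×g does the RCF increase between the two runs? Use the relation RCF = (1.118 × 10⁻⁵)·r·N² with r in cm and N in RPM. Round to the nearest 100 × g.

29500 ×g

r = 15.0 / 2 = 7.5 cm
RCF₁ = 1.118 × 10⁻⁵ × 7.5 × (18244)² = 1.118 × 10⁻⁵ × 7.5 × 332,843,536 ≈ 27,908.9 × g
RCF₂ = 1.118 × 10⁻⁵ × 7.5 × (26170)² = 1.118 × 10⁻⁵ × 7.5 × 684,868,900 ≈ 57,426.3 × g
Increase = 57,426.3 − 27,908.9 = 29,517.4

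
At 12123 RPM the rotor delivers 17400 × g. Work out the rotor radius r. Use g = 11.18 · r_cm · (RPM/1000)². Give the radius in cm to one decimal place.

10.6 cm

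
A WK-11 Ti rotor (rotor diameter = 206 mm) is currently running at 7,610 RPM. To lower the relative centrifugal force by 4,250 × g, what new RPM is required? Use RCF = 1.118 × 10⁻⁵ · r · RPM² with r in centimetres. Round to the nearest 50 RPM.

r = 206 mm / 2 = 103 mm = 10.3 cm
Current RCF = 1.118 × 10⁻⁵ × 10.3 × (7610)² = 1.118 × 10⁻⁵ × 10.3 × 57,912,100 ≈ 6,668.8 × g
Target RCF = 6,668.8 − 4,250 = 2,418.8 × g
N² = 2,418.8 / (11.5154 × 10⁻⁵) = 21,004,915
N ≈ √21,004,915 ≈ 4,583.1

N₂ ≈ 4600 RPM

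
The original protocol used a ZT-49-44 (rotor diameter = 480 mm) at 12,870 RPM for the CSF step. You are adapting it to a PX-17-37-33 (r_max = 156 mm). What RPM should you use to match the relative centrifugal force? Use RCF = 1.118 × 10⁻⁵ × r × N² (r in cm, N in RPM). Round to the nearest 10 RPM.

15960 RPM

Original rotor: r = 480 mm / 2 = 240 mm = 24 cm
RCF_original = 1.118 × 10⁻⁵ × 24 × (12870)² = 1.118 × 10⁻⁵ × 24 × 165,636,900 ≈ 44,443.7 × g
Your rotor: r = 156 mm = 15.6 cm
44,443.7 = 1.118 × 10⁻⁵ × 15.6 × N²
N² = 44,443.7 / (17.4408 × 10⁻⁵) = 254,826,040
N ≈ √254,826,040 ≈ 15,963.3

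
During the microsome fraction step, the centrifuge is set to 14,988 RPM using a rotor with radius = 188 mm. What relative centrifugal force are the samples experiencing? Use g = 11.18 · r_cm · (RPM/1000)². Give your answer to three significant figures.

r = 188 mm = 18.8 cm
RCF = 11.18 × 18.8 × (14.988)² = 11.18 × 18.8 × 224.640144 ≈ 47,215.8 × g

≈ 47200 × g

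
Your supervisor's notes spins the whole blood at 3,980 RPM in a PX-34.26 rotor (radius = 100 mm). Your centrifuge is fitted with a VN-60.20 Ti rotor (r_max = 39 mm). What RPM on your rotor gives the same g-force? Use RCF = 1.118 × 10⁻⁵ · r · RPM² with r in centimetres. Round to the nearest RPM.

6373 RPM

Original rotor: r = 100 mm = 10.0 cm
RCF_original = 1.118 × 10⁻⁵ × 10 × (3980)² = 1.118 × 10⁻⁵ × 10 × 15,840,400 ≈ 1,771 × g
Your rotor: r = 39 mm = 3.9 cm
1,771 = 1.118 × 10⁻⁵ × 3.9 × N²
N² = 1,771 / (4.3602 × 10⁻⁵) = 40,617,403
N ≈ √40,617,403 ≈ 6,373.2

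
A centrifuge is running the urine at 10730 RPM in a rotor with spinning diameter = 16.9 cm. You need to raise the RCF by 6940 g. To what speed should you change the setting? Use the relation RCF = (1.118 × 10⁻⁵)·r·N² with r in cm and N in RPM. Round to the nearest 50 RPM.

r = 16.9 / 2 = 8.45 cm
Current RCF = 1.118 × 10⁻⁵ × 8.45 × (10730)² = 1.118 × 10⁻⁵ × 8.45 × 115,132,900 ≈ 10,876.7 × g
Target RCF = 10,876.7 + 6,940 = 17,816.7 × g
N² = 17,816.7 / (9.4471 × 10⁻⁵) = 188,594,383
N ≈ √188,594,383 ≈ 13,733.0

≈ 13750 RPM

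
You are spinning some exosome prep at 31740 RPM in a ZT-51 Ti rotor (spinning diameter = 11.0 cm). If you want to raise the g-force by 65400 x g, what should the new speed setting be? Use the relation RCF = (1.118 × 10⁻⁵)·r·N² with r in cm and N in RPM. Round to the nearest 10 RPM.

N₂ ≈ 45510 RPM

r = 11.0 / 2 = 5.5 cm
Current RCF = 1.118 × 10⁻⁵ × 5.5 × (31740)² = 1.118 × 10⁻⁵ × 5.5 × 1,007,427,600 ≈ 61,946.7 × g
Target RCF = 61,946.7 + 65,400 = 127,346.7 × g
N² = 127,346.7 / (6.149 × 10⁻⁵) = 2,071,014,799
N ≈ √2,071,014,799 ≈ 45,508.4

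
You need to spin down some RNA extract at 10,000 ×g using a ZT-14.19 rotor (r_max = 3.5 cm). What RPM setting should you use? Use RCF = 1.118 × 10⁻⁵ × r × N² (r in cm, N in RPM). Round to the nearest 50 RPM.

≈ 16000 RPM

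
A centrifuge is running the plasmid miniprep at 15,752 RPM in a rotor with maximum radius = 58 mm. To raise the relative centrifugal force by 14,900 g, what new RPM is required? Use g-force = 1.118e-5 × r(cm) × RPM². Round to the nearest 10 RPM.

≈ 21860 RPM

r = 58 mm = 5.8 cm
Current RCF = 1.118 × 10⁻⁵ × 5.8 × (15752)² = 1.118 × 10⁻⁵ × 5.8 × 248,125,504 ≈ 16,089.5 × g
Target RCF = 16,089.5 + 14,900 = 30,989.5 × g
N² = 30,989.5 / (6.4844 × 10⁻⁵) = 477,908,519
N ≈ √477,908,519 ≈ 21,861.1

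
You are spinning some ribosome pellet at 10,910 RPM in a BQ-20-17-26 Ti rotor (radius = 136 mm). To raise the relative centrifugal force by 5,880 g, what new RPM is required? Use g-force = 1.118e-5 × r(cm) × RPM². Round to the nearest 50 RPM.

r = 136 mm = 13.6 cm
Current RCF = 1.118 × 10⁻⁵ × 13.6 × (10910)² = 1.118 × 10⁻⁵ × 13.6 × 119,028,100 ≈ 18,098 × g
Target RCF = 18,098 + 5,880 = 23,978 × g
N² = 23,978 / (15.2048 × 10⁻⁵) = 157,700,200
N ≈ √157,700,200 ≈ 12,557.9

≈ 12550 RPM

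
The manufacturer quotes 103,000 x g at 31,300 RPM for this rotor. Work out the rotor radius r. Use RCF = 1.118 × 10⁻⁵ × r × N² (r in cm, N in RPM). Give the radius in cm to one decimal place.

≈ 9.4 cm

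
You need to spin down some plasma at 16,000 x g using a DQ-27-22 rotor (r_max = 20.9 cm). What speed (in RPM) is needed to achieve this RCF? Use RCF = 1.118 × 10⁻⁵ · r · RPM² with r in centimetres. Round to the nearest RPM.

16,000 = 1.118 × 10⁻⁵ × 20.9 × N²
N² = 16,000 / (23.3662 × 10⁻⁵) = 68,474,977
N ≈ √68,474,977 ≈ 8,275.0

8275 RPM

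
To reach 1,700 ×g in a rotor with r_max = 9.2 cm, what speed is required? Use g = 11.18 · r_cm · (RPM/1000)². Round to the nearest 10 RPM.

≈ 4070 RPM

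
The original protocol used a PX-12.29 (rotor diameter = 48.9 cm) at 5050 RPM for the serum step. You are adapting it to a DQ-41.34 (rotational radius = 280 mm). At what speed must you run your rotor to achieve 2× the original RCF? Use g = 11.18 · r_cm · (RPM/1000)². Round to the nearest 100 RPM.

≈ 6700 RPM

Original rotor: r = 48.9 / 2 = 24.45 cm
RCF_original = 11.18 × 24.45 × (5.05)² = 11.18 × 24.45 × 25.5025 ≈ 6,971.1 × g
Target RCF = 2 × 6,971.1 ≈ 13,942.2 × g
Your rotor: r = 280 mm = 28.0 cm
13,942.2 = 11.18 × 28 × (N/1000)²
(N/1000)² = 13,942.2 / 313.04 = 44.53808
N = 1000 × √44.53808 ≈ 6,673.7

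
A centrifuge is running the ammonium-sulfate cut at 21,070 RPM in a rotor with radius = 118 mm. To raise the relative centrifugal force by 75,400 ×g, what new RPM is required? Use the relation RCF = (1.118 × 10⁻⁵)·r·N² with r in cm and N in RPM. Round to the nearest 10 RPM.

31870 RPM

r = 118 mm = 11.8 cm
Current RCF = 1.118 × 10⁻⁵ × 11.8 × (21070)² = 1.118 × 10⁻⁵ × 11.8 × 443,944,900 ≈ 58,567 × g
Target RCF = 58,567 + 75,400 = 133,967 × g
N² = 133,967 / (13.1924 × 10⁻⁵) = 1,015,486,189
N ≈ √1,015,486,189 ≈ 31,866.7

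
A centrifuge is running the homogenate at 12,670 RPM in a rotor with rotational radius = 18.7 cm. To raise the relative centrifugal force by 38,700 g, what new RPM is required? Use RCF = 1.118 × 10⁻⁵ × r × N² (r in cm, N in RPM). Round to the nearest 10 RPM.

≈ 18590 RPM

Current RCF = 1.118 × 10⁻⁵ × 18.7 × (12670)² = 1.118 × 10⁻⁵ × 18.7 × 160,528,900 ≈ 33,561.1 × g
Target RCF = 33,561.1 + 38,700 = 72,261.1 × g
N² = 72,261.1 / (20.9066 × 10⁻⁵) = 345,637,741
N ≈ √345,637,741 ≈ 18,591.3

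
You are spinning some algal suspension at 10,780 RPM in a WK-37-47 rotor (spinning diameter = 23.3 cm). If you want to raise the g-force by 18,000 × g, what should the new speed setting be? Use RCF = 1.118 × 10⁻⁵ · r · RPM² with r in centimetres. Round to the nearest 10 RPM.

15950 RPM

r = 23.3 / 2 = 11.65 cm
Current RCF = 1.118 × 10⁻⁵ × 11.65 × (10780)² = 1.118 × 10⁻⁵ × 11.65 × 116,208,400 ≈ 15,135.8 × g
Target RCF = 15,135.8 + 18,000 = 33,135.8 × g
N² = 33,135.8 / (13.0247 × 10⁻⁵) = 254,407,395
N ≈ √254,407,395 ≈ 15,950.2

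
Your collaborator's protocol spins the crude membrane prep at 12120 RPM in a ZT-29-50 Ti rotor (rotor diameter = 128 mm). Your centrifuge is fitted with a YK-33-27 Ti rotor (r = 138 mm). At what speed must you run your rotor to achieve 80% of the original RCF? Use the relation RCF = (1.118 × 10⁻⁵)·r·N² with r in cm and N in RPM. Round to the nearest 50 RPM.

7400 RPM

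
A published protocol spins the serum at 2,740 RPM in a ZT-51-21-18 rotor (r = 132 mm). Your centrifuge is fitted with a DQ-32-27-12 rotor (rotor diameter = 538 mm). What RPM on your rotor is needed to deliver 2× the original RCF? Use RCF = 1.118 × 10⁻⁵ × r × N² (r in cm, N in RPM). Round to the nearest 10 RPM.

Original rotor: r = 132 mm = 13.2 cm
RCF_original = 1.118 × 10⁻⁵ × 13.2 × (2740)² = 1.118 × 10⁻⁵ × 13.2 × 7,507,600 ≈ 1,107.9 × g
Target RCF = 2 × 1,107.9 ≈ 2,215.8 × g
Your rotor: r = 538 mm / 2 = 269 mm = 26.9 cm
2,215.8 = 1.118 × 10⁻⁵ × 26.9 × N²
N² = 2,215.8 / (30.0742 × 10⁻⁵) = 7,367,777
N ≈ √7,367,777 ≈ 2,714.4

≈ 2710 RPM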